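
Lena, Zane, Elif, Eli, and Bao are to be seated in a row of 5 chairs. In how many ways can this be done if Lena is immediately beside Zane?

Glue Lena and Zane into one block (2 internal orders), leaving 4 units to arrange in a row.
So the count is 2·(4)! = 48.

48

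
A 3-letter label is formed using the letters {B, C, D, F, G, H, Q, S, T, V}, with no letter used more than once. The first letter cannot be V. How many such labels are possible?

648

The first letter has 10−1 = 9 choices (anything except V).
The remaining 2 letters are filled from the other 9 symbols without repetition: 9 × 8 = 72.
Total: 9 × 72 = 648.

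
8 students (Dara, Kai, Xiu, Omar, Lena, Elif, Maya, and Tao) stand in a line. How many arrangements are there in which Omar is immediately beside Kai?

Place the 6 others and the Omar-Kai pair as 7 objects in a line; the pair has 2 internal arrangements.
So the count is 2·(7)! = 10080.

10080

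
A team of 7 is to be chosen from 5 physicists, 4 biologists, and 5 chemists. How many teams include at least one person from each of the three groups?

Total 7-person selections from all 14: C(14,7) = 3432.
Selections missing a whole group: no physicists → C(9,7) = 36; no biologists → C(10,7) = 120; no chemists → C(9,7) = 36.
Add back selections omitting two groups (i.e. drawn from a single group): C(5,7) + C(4,7) + C(5,7) = 0.
By inclusion–exclusion: 3432 − 192 + 0 = 3240.

3240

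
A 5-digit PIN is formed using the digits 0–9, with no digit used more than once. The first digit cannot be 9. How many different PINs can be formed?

The first digit has 10−1 = 9 choices (anything except 9).
The remaining 4 digits are filled from the other 9 symbols without repetition: 9 × 8 × 7 × 6 = 3024.
Total: 9 × 3024 = 27216.

27216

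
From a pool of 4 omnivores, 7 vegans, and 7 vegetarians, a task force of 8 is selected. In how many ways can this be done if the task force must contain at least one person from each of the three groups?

Unrestricted: C(18,8) = 43758 ways to pick any 8 of the 18.
Subtract selections that omit an entire group: no omnivores → C(14,8) = 3003; no vegans → C(11,8) = 165; no vegetarians → C(11,8) = 165.
Add back selections omitting two groups (i.e. drawn from a single group): C(4,8) + C(7,8) + C(7,8) = 0.
By inclusion–exclusion: 43758 − 3333 + 0 = 40425.

40425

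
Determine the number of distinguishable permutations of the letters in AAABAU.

AAABAU has 6 letters with A appearing 4 times.
So there are 6! / (4!) = 30 distinguishable arrangements.

30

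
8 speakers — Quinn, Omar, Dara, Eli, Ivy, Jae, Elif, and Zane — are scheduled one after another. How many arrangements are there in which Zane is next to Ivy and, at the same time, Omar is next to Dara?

Treat {Zane,Ivy} as one block (2 orders) and {Omar,Dara} as another (2 orders).
That leaves 6 units to arrange: 2 × 2 × 6! = 4 × 720 = 2880.

2880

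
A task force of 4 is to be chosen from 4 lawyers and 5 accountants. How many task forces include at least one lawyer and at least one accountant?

120

Unrestricted: C(9,4) = 126 ways to pick any 4 of the 9.
Selections missing a whole group: no lawyers → C(5,4) = 5; no accountants → C(4,4) = 1.
Both groups omitted at once is impossible, so 126 − 6 = 120.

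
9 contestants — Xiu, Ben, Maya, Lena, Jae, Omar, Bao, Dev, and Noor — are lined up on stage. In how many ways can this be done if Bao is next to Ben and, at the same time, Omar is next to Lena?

Treat {Bao,Ben} as one block (2 orders) and {Omar,Lena} as another (2 orders).
That leaves 7 units to arrange: 2 × 2 × 7! = 4 × 5040 = 20160.

20160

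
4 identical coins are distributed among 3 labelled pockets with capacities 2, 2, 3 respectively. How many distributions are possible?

Ignoring the caps, the number of non-negative solutions to x_1+…+x_3 = 4 is C(6,2) = 15.
Subtract solutions that violate a single cap (substitute x_i' = x_i − (cap_i+1)): x_1 ≥ 3 gives C(3,2) = 3; x_2 ≥ 3 gives C(3,2) = 3; x_3 ≥ 4 gives C(2,2) = 1. Together 7.
No two caps can be exceeded simultaneously, so the pair terms are all 0.
By inclusion–exclusion the count is 15 − 7 + 0 = 8.

8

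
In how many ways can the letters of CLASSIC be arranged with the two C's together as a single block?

Treat the 2 copies of C as a single block. The multiset to arrange is then {CC, A, I, L, S, S}, 6 items in all.
That gives (6)!/(2!) = 360 arrangements.

360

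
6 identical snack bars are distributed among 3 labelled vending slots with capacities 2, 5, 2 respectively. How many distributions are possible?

8

Ignoring the caps, the number of non-negative solutions to x_1+…+x_3 = 6 is C(8,2) = 28.
Subtract solutions that violate a single cap (substitute x_i' = x_i − (cap_i+1)): x_1 ≥ 3 gives C(5,2) = 10; x_2 ≥ 6 gives C(2,2) = 1; x_3 ≥ 3 gives C(5,2) = 10. Together 21.
Add back pairs where two caps are both exceeded: 0 + 1 + 0 = 1.
By inclusion–exclusion the count is 28 − 21 + 1 = 8.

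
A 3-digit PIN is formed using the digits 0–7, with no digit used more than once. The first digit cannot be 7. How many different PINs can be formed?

294

The first digit has 8−1 = 7 choices (anything except 7).
The remaining 2 digits are filled from the other 7 symbols without repetition: 7 × 6 = 42.
Total: 7 × 42 = 294.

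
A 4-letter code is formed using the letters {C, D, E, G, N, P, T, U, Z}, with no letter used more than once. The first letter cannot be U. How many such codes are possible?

2688

The first letter has 9−1 = 8 choices (anything except U).
The remaining 3 letters are filled from the other 8 symbols without repetition: 8 × 7 × 6 = 336.
Total: 8 × 336 = 2688.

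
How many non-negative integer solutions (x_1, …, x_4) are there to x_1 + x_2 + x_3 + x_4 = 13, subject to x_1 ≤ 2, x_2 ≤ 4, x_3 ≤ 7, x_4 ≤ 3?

By stars and bars, unrestricted non-negative solutions to x_1+…+x_4 = 13 number C(13+3,3) = 560.
Subtract solutions that violate a single cap (substitute x_i' = x_i − (cap_i+1)): x_1 ≥ 3 gives C(13,3) = 286; x_2 ≥ 5 gives C(11,3) = 165; x_3 ≥ 8 gives C(8,3) = 56; x_4 ≥ 4 gives C(12,3) = 220. Together 727.
Add back pairs where two caps are both exceeded: 56 + 10 + 84 + 1 + 35 + 4 = 190.
Subtract triples: 0 + 4 + 0 + 0 = 4.
By inclusion–exclusion the count is 560 − 727 + 190 − 4 = 19.

19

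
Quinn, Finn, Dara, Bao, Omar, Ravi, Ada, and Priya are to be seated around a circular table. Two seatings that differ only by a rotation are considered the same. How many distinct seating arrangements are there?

Seat Quinn anywhere (absorbing the rotational symmetry), then permute the other 7: (7)! = 5040.

5040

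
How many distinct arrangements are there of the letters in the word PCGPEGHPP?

PCGPEGHPP has 9 letters with G appearing twice and P appearing 4 times.
The number of distinct arrangements is 9!/(4!·2!) = 362880/48 = 7560.

7560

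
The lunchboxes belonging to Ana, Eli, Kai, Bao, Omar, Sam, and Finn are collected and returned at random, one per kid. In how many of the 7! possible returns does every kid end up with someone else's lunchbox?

1854

Count assignments avoiding every fixed point. For any j of the 7 kids fixed to their own lunchbox, the other 7−j can be arranged in (7−j)! ways.
By inclusion–exclusion this is Σ_{j=0}^{7} (−1)^j C(7,j)·(7−j)!.
Computing: 5040 − 5040 + 2520 − 840 + 210 − 42 + 7 − 1 = 1854.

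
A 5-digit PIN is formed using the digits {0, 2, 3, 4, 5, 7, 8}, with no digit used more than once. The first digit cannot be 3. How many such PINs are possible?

The first digit has 7−1 = 6 choices (anything except 3).
The remaining 4 digits are filled from the other 6 symbols without repetition: 6 × 5 × 4 × 3 = 360.
Total: 6 × 360 = 2160.

2160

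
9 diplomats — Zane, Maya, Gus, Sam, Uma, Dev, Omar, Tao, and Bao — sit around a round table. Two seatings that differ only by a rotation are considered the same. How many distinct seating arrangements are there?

40320

Around a circle, 9 distinct people have 9!/9 = (8)! = 40320 rotationally distinct seatings.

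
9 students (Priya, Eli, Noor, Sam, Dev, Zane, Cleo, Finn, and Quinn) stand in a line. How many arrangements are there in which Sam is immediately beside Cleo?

80640

Place the 7 others and the Sam-Cleo pair as 8 objects in a line; the pair has 2 internal arrangements.
That gives 2 × 8! = 2 × 40320 = 80640.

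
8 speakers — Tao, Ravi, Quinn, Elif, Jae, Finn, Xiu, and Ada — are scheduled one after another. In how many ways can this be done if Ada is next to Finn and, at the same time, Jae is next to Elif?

2880

Treat {Ada,Finn} as one block (2 orders) and {Jae,Elif} as another (2 orders).
That leaves 6 units to arrange: 2 × 2 × 6! = 4 × 720 = 2880.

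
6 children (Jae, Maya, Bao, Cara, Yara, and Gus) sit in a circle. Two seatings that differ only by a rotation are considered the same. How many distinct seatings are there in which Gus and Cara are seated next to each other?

48

Glue Gus and Cara into a block (2 internal orders). Seating 5 units around a circle gives (4)! arrangements.
So 2 × (4)! = 2 × 24 = 48.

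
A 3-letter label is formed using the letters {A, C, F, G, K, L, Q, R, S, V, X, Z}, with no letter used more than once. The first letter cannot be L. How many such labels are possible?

The first letter has 12−1 = 11 choices (anything except L).
The remaining 2 letters are filled from the other 11 symbols without repetition: 11 × 10 = 110.
Total: 11 × 110 = 1210.

1210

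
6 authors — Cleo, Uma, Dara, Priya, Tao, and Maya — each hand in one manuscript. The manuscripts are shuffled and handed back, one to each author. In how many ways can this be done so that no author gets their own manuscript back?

265

Count assignments avoiding every fixed point. For any j of the 6 authors fixed to their own manuscript, the other 6−j can be arranged in (6−j)! ways.
By inclusion–exclusion this is Σ_{j=0}^{6} (−1)^j C(6,j)·(6−j)!.
Computing: 720 − 720 + 360 − 120 + 30 − 6 + 1 = 265.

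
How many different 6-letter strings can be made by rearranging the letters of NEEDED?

The 6 letters of NEEDED have repeats: D appearing twice and E appearing 3 times.
Dividing 6! = 720 by 3!·2! = 12 for the repeated letters gives 60.

60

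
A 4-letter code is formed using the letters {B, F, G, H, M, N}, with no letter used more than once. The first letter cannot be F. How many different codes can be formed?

The first letter has 6−1 = 5 choices (anything except F).
The remaining 3 letters are filled from the other 5 symbols without repetition: 5 × 4 × 3 = 60.
Total: 5 × 60 = 300.

300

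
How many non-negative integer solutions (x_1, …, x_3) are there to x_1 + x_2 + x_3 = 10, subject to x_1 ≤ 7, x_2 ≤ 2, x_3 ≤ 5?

12

By stars and bars, unrestricted non-negative solutions to x_1+…+x_3 = 10 number C(10+2,2) = 66.
Subtract solutions that violate a single cap (substitute x_i' = x_i − (cap_i+1)): x_1 ≥ 8 gives C(4,2) = 6; x_2 ≥ 3 gives C(9,2) = 36; x_3 ≥ 6 gives C(6,2) = 15. Together 57.
Add back pairs where two caps are both exceeded: 0 + 0 + 3 = 3.
By inclusion–exclusion the count is 66 − 57 + 3 = 12.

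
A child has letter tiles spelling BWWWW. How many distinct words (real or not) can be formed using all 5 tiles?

The 5 letters of BWWWW have repeats: W appearing 4 times.
Dividing 5! = 120 by 4! = 24 for the repeated letters gives 5.

5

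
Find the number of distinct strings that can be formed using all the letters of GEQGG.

20

Letter multiplicities in GEQGG: E×1, G×3, Q×1.
Dividing 5! = 120 by 3! = 6 for the repeated letters gives 20.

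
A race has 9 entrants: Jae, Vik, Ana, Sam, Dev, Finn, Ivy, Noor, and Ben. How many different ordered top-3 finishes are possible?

504

There are 9 choices for 1st place, 8 for 2nd, and 7 for 3rd.
That gives 9 × 8 × 7 = 504.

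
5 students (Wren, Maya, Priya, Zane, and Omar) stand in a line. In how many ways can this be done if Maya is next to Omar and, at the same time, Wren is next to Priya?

24

Treat {Maya,Omar} as one block (2 orders) and {Wren,Priya} as another (2 orders).
That leaves 3 units to arrange: 2 × 2 × 3! = 4 × 6 = 24.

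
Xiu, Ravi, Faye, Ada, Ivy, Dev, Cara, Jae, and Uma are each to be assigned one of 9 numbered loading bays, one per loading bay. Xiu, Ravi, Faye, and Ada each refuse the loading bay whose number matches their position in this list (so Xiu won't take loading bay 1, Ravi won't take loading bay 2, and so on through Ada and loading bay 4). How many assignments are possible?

Let Aᵢ (for 1 ≤ i ≤ 4) be the placements that put person i in their forbidden loading bay. Any j of these fix j positions, leaving (9−j)! ways to fill the rest, and there are C(4,j) ways to pick which j.
By inclusion–exclusion, the number of valid placements is Σ_{j=0}^{4} (−1)^j C(4,j)·(9−j)!.
Computing: 362880 − 161280 + 30240 − 2880 + 120 = 229080.

229080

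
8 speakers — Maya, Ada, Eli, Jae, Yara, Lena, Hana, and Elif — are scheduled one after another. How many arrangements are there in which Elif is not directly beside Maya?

Of the 8! = 40320 arrangements, those with Elif and Maya adjacent number 2 × 7! = 10080 (treat the pair as a block with 2 internal orders).
Complementary counting: 40320 − 10080 = 30240.

30240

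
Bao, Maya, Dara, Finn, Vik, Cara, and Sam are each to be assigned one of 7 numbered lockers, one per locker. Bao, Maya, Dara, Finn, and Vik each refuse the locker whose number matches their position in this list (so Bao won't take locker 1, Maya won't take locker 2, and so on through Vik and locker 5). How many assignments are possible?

Let Aᵢ (for 1 ≤ i ≤ 5) be the placements that put person i in their forbidden locker. Any j of these fix j positions, leaving (7−j)! ways to fill the rest, and there are C(5,j) ways to pick which j.
By inclusion–exclusion, the number of valid placements is Σ_{j=0}^{5} (−1)^j C(5,j)·(7−j)!.
Computing: 5040 − 3600 + 1200 − 240 + 30 − 2 = 2428.

2428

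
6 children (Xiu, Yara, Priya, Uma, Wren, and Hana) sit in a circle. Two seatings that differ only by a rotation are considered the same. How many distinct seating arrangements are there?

120

Fix one person's seat to break rotational symmetry; the remaining 5 people can be arranged in (5)! = 120 ways.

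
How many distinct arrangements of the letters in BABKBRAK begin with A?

420

Fix A in the first position and arrange the remaining 7 letters.
Those 7 letters have B appearing 3 times and K appearing twice, giving (7)!/(3!·2!) = 420.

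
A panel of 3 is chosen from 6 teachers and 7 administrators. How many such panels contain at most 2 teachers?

266

Split by how many teachers are chosen (0 through 2).
Sum: C(6,0)·C(7,3) + C(6,1)·C(7,2) + C(6,2)·C(7,1) = 35 + 126 + 105 = 266.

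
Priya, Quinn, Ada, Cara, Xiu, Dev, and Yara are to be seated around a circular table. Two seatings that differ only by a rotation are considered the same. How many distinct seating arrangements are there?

Fix one person's seat to break rotational symmetry; the remaining 6 people can be arranged in (6)! = 720 ways.

720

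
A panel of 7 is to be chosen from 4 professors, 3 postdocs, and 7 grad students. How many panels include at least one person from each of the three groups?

Total 7-person selections from all 14: C(14,7) = 3432.
Selections missing a whole group: no professors → C(10,7) = 120; no postdocs → C(11,7) = 330; no grad students → C(7,7) = 1.
Add back selections omitting two groups (i.e. drawn from a single group): C(4,7) + C(3,7) + C(7,7) = 1.
By inclusion–exclusion: 3432 − 451 + 1 = 2982.

2982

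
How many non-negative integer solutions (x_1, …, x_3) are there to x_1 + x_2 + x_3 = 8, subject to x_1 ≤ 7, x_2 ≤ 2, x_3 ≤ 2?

8

Without the upper bounds there are C(10,2) = 45 ways to split 8 among 3 variables.
Subtract solutions that violate a single cap (substitute x_i' = x_i − (cap_i+1)): x_1 ≥ 8 gives C(2,2) = 1; x_2 ≥ 3 gives C(7,2) = 21; x_3 ≥ 3 gives C(7,2) = 21. Together 43.
Add back pairs where two caps are both exceeded: 0 + 0 + 6 = 6.
By inclusion–exclusion the count is 45 − 43 + 6 = 8.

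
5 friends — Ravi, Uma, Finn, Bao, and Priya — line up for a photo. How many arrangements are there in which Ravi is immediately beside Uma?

Treat {Ravi, Uma} as a single unit. There are 4 units to order, and the pair itself can be ordered 2 ways.
So the count is 2·(4)! = 48.

48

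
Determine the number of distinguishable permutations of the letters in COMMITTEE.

The 9 letters of COMMITTEE have repeats: E appearing twice, M appearing twice, and T appearing twice.
So there are 9! / (2!·2!·2!) = 45360 distinguishable arrangements.

45360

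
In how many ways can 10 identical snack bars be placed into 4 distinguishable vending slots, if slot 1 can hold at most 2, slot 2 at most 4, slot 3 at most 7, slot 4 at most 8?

Without the upper bounds there are C(13,3) = 286 ways to split 10 among 4 vending slots.
Subtract solutions that violate a single cap (substitute x_i' = x_i − (cap_i+1)): x_1 ≥ 3 gives C(10,3) = 120; x_2 ≥ 5 gives C(8,3) = 56; x_3 ≥ 8 gives C(5,3) = 10; x_4 ≥ 9 gives C(4,3) = 4. Together 190.
Add back pairs where two caps are both exceeded: 10 + 0 + 0 + 0 + 0 + 0 = 10.
By inclusion–exclusion the count is 286 − 190 + 10 = 106.

106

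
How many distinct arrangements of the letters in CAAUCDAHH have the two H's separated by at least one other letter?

11760

Total arrangements of CAAUCDAHH: 9!/(3!·2!·2!) = 15120.
Arrangements with the H's together: treat HH as one letter, giving (8)!/(3!·2!) = 3360.
Subtracting, 15120 − 3360 = 11760 arrangements keep the H's apart.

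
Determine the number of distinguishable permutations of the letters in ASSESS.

30

ASSESS has 6 letters with S appearing 4 times.
The number of distinct arrangements is 6!/(4!) = 720/24 = 30.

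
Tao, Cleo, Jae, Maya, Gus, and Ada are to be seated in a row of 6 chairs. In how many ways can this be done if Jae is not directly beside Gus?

480

There are 6! = 720 arrangements in all. If Jae and Gus are adjacent, merging them into one block gives 2·(5)! = 240 arrangements.
Complementary counting: 720 − 240 = 480.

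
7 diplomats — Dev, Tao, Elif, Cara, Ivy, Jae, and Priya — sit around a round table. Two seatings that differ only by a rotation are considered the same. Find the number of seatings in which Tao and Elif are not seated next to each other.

Without the restriction there are (6)! = 720 seatings.
Those with Tao next to Elif: fuse the pair into one unit and seat 6 units around a circle — 2·(5)! = 240.
Subtracting, 720 − 240 = 480.

480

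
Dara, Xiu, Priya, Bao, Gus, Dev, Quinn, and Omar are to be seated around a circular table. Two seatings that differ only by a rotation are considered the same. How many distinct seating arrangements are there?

5040

Around a circle, 8 distinct people have 8!/8 = (7)! = 5040 rotationally distinct seatings.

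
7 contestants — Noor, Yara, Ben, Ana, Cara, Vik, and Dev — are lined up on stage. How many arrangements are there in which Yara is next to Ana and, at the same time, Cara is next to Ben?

Treat {Yara,Ana} as one block (2 orders) and {Cara,Ben} as another (2 orders).
That leaves 5 units to arrange: 2 × 2 × 5! = 4 × 120 = 480.

480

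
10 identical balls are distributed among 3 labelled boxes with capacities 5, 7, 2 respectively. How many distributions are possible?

By stars and bars, unrestricted non-negative solutions to x_1+…+x_3 = 10 number C(10+2,2) = 66.
Subtract solutions that violate a single cap (substitute x_i' = x_i − (cap_i+1)): x_1 ≥ 6 gives C(6,2) = 15; x_2 ≥ 8 gives C(4,2) = 6; x_3 ≥ 3 gives C(9,2) = 36. Together 57.
Add back pairs where two caps are both exceeded: 0 + 3 + 0 = 3.
By inclusion–exclusion the count is 66 − 57 + 3 = 12.

12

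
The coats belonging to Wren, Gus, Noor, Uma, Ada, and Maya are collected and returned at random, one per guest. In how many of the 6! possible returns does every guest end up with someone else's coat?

265

Count assignments avoiding every fixed point. For any j of the 6 guests fixed to their own coat, the other 6−j can be arranged in (6−j)! ways.
By inclusion–exclusion this is Σ_{j=0}^{6} (−1)^j C(6,j)·(6−j)!.
Computing: 720 − 720 + 360 − 120 + 30 − 6 + 1 = 265.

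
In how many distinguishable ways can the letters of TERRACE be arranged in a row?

1260

Letter multiplicities in TERRACE: A×1, C×1, E×2, R×2, T×1.
Dividing 7! = 5040 by 2!·2! = 4 for the repeated letters gives 1260.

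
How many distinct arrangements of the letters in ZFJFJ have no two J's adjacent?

Total arrangements of ZFJFJ: 5!/(2!·2!) = 30.
If the two J's are adjacent, glue them into one block, leaving 4 items to arrange: (4)!/(2!) = 12 ways.
Hence 30 − 12 = 18.

18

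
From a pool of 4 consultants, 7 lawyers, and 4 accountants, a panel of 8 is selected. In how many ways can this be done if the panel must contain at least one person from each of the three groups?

6104

Total 8-person selections from all 15: C(15,8) = 6435.
Subtract selections that omit an entire group: no consultants → C(11,8) = 165; no lawyers → C(8,8) = 1; no accountants → C(11,8) = 165.
Add back selections omitting two groups (i.e. drawn from a single group): C(4,8) + C(7,8) + C(4,8) = 0.
By inclusion–exclusion: 6435 − 331 + 0 = 6104.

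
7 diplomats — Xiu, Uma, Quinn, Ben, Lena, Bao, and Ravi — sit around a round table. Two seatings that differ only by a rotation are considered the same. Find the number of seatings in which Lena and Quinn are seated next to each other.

240

Glue Lena and Quinn into a block (2 internal orders). Seating 6 units around a circle gives (5)! arrangements.
So 2 × (5)! = 2 × 120 = 240.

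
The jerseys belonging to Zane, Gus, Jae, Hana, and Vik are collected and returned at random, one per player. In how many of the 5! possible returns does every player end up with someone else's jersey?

44

This is the derangement count D_5: permutations of 5 items with no fixed point.
By inclusion–exclusion this is Σ_{j=0}^{5} (−1)^j C(5,j)·(5−j)!.
Computing: 120 − 120 + 60 − 20 + 5 − 1 = 44.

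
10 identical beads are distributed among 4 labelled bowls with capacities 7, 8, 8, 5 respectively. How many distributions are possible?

233

Without the upper bounds there are C(13,3) = 286 ways to split 10 among 4 bowls.
Subtract solutions that violate a single cap (substitute x_i' = x_i − (cap_i+1)): x_1 ≥ 8 gives C(5,3) = 10; x_2 ≥ 9 gives C(4,3) = 4; x_3 ≥ 9 gives C(4,3) = 4; x_4 ≥ 6 gives C(7,3) = 35. Together 53.
No two caps can be exceeded simultaneously, so the pair terms are all 0.
By inclusion–exclusion the count is 286 − 53 + 0 = 233.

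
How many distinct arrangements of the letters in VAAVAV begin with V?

10

Fix V in the first position and arrange the remaining 5 letters.
Those 5 letters have A appearing 3 times and V appearing twice, giving (5)!/(3!·2!) = 10.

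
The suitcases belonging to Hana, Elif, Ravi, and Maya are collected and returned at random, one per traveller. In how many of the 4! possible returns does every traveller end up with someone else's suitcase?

Let Aᵢ be the assignments in which traveller i gets their own suitcase. We want the size of the complement of A₁∪…∪A_4.
By inclusion–exclusion this is Σ_{j=0}^{4} (−1)^j C(4,j)·(4−j)!.
Computing: 24 − 24 + 12 − 4 + 1 = 9.

9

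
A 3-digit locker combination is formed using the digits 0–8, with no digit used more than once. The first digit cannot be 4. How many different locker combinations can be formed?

The first digit has 9−1 = 8 choices (anything except 4).
The remaining 2 digits are filled from the other 8 symbols without repetition: 8 × 7 = 56.
Total: 8 × 56 = 448.

448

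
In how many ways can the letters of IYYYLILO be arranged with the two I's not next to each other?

Total arrangements of IYYYLILO: 8!/(3!·2!·2!) = 1680.
If the two I's are adjacent, glue them into one block, leaving 7 items to arrange: (7)!/(3!·2!) = 420 ways.
Hence 1680 − 420 = 1260.

1260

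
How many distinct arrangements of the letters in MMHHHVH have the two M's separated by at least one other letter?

75

There are 7!/(4!·2!) = 105 arrangements of MMHHHVH in total.
If the two M's are adjacent, glue them into one block, leaving 6 items to arrange: (6)!/(4!) = 30 ways.
Subtracting, 105 − 30 = 75 arrangements keep the M's apart.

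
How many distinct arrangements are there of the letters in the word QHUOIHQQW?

The 9 letters of QHUOIHQQW have repeats: H appearing twice and Q appearing 3 times.
So there are 9! / (3!·2!) = 30240 distinguishable arrangements.

30240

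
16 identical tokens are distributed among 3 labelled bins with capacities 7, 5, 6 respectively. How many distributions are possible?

6

By stars and bars, unrestricted non-negative solutions to x_1+…+x_3 = 16 number C(16+2,2) = 153.
Subtract solutions that violate a single cap (substitute x_i' = x_i − (cap_i+1)): x_1 ≥ 8 gives C(10,2) = 45; x_2 ≥ 6 gives C(12,2) = 66; x_3 ≥ 7 gives C(11,2) = 55. Together 166.
Add back pairs where two caps are both exceeded: 6 + 3 + 10 = 19.
By inclusion–exclusion the count is 153 − 166 + 19 = 6.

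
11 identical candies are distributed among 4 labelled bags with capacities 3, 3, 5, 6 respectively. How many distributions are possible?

63

Without the upper bounds there are C(14,3) = 364 ways to split 11 among 4 bags.
Subtract solutions that violate a single cap (substitute x_i' = x_i − (cap_i+1)): x_1 ≥ 4 gives C(10,3) = 120; x_2 ≥ 4 gives C(10,3) = 120; x_3 ≥ 6 gives C(8,3) = 56; x_4 ≥ 7 gives C(7,3) = 35. Together 331.
Add back pairs where two caps are both exceeded: 20 + 4 + 1 + 4 + 1 + 0 = 30.
By inclusion–exclusion the count is 364 − 331 + 30 = 63.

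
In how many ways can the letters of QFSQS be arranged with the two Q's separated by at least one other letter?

Total arrangements of QFSQS: 5!/(2!·2!) = 30.
If the two Q's are adjacent, glue them into one block, leaving 4 items to arrange: (4)!/(2!) = 12 ways.
Subtracting, 30 − 12 = 18 arrangements keep the Q's apart.

18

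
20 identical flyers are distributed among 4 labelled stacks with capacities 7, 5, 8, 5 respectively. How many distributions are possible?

By stars and bars, unrestricted non-negative solutions to x_1+…+x_4 = 20 number C(20+3,3) = 1771.
Subtract solutions that violate a single cap (substitute x_i' = x_i − (cap_i+1)): x_1 ≥ 8 gives C(15,3) = 455; x_2 ≥ 6 gives C(17,3) = 680; x_3 ≥ 9 gives C(14,3) = 364; x_4 ≥ 6 gives C(17,3) = 680. Together 2179.
Add back pairs where two caps are both exceeded: 84 + 20 + 84 + 56 + 165 + 56 = 465.
Subtract triples: 0 + 1 + 0 + 0 = 1.
By inclusion–exclusion the count is 1771 − 2179 + 465 − 1 = 56.

56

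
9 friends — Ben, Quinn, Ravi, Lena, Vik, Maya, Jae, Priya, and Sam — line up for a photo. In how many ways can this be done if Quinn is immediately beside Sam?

80640

Place the 7 others and the Quinn-Sam pair as 8 objects in a line; the pair has 2 internal arrangements.
So the count is 2·(8)! = 80640.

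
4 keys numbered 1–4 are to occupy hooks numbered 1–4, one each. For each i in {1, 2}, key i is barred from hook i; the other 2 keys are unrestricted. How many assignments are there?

Let Aᵢ (for i ∈ {1, 2}) be the placements that put key i in its forbidden hook. Any j of these fix j positions, leaving (4−j)! ways to fill the rest, and there are C(2,j) ways to pick which j.
By inclusion–exclusion, the number of valid placements is Σ_{j=0}^{2} (−1)^j C(2,j)·(4−j)!.
Computing: 24 − 12 + 2 = 14.

14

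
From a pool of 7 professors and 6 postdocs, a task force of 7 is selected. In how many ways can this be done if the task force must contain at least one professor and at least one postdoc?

1715

Unrestricted: C(13,7) = 1716 ways to pick any 7 of the 13.
Subtract selections that omit an entire group: no professors → C(6,7) = 0; no postdocs → C(7,7) = 1.
Both groups omitted at once is impossible, so 1716 − 1 = 1715.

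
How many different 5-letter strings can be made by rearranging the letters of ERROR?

20

Letter multiplicities in ERROR: E×1, O×1, R×3.
Dividing 5! = 120 by 3! = 6 for the repeated letters gives 20.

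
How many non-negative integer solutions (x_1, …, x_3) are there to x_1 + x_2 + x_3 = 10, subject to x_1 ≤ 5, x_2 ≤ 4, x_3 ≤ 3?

6

Ignoring the caps, the number of non-negative solutions to x_1+…+x_3 = 10 is C(12,2) = 66.
Subtract solutions that violate a single cap (substitute x_i' = x_i − (cap_i+1)): x_1 ≥ 6 gives C(6,2) = 15; x_2 ≥ 5 gives C(7,2) = 21; x_3 ≥ 4 gives C(8,2) = 28. Together 64.
Add back pairs where two caps are both exceeded: 0 + 1 + 3 = 4.
By inclusion–exclusion the count is 66 − 64 + 4 = 6.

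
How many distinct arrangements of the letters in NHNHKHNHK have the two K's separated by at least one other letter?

980

There are 9!/(4!·3!·2!) = 1260 arrangements of NHNHKHNHK in total.
Arrangements with the K's together: treat KK as one letter, giving (8)!/(4!·3!) = 280.
Hence 1260 − 280 = 980.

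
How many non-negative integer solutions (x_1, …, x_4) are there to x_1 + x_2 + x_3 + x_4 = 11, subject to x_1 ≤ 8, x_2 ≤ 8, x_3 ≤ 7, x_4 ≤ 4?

Without the upper bounds there are C(14,3) = 364 ways to split 11 among 4 variables.
Subtract solutions that violate a single cap (substitute x_i' = x_i − (cap_i+1)): x_1 ≥ 9 gives C(5,3) = 10; x_2 ≥ 9 gives C(5,3) = 10; x_3 ≥ 8 gives C(6,3) = 20; x_4 ≥ 5 gives C(9,3) = 84. Together 124.
No two caps can be exceeded simultaneously, so the pair terms are all 0.
By inclusion–exclusion the count is 364 − 124 + 0 = 240.

240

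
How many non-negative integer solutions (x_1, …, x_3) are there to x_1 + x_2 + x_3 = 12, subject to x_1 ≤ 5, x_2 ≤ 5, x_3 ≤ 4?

6

Without the upper bounds there are C(14,2) = 91 ways to split 12 among 3 variables.
Subtract solutions that violate a single cap (substitute x_i' = x_i − (cap_i+1)): x_1 ≥ 6 gives C(8,2) = 28; x_2 ≥ 6 gives C(8,2) = 28; x_3 ≥ 5 gives C(9,2) = 36. Together 92.
Add back pairs where two caps are both exceeded: 1 + 3 + 3 = 7.
By inclusion–exclusion the count is 91 − 92 + 7 = 6.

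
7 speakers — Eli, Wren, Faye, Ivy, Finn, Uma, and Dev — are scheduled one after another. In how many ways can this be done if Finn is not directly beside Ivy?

Of the 7! = 5040 arrangements, those with Finn and Ivy adjacent number 2 × 6! = 1440 (treat the pair as a block with 2 internal orders).
So 5040 − 1440 = 3600 arrangements keep them apart.

3600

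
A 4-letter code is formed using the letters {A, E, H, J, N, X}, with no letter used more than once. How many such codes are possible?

With no repetition, fill the 4 letters in order: 6 choices, then 5, down to 3.
That product is 6 × 5 × 4 × 3 = 360.

360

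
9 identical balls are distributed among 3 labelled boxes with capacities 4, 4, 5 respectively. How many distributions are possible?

15

Without the upper bounds there are C(11,2) = 55 ways to split 9 among 3 boxes.
Subtract solutions that violate a single cap (substitute x_i' = x_i − (cap_i+1)): x_1 ≥ 5 gives C(6,2) = 15; x_2 ≥ 5 gives C(6,2) = 15; x_3 ≥ 6 gives C(5,2) = 10. Together 40.
No two caps can be exceeded simultaneously, so the pair terms are all 0.
By inclusion–exclusion the count is 55 − 40 + 0 = 15.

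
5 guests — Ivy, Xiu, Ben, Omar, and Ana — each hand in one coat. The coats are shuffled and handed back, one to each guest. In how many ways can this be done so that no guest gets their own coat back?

44

This is the derangement count D_5: permutations of 5 items with no fixed point.
By inclusion–exclusion this is Σ_{j=0}^{5} (−1)^j C(5,j)·(5−j)!.
Computing: 120 − 120 + 60 − 20 + 5 − 1 = 44.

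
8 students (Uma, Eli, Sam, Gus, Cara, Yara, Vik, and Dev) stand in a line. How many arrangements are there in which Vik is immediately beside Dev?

Treat {Vik, Dev} as a single unit. There are 7 units to order, and the pair itself can be ordered 2 ways.
That gives 2 × 7! = 2 × 5040 = 10080.

10080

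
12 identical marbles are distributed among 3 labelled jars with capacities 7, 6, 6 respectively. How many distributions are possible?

34

By stars and bars, unrestricted non-negative solutions to x_1+…+x_3 = 12 number C(12+2,2) = 91.
Subtract solutions that violate a single cap (substitute x_i' = x_i − (cap_i+1)): x_1 ≥ 8 gives C(6,2) = 15; x_2 ≥ 7 gives C(7,2) = 21; x_3 ≥ 7 gives C(7,2) = 21. Together 57.
No two caps can be exceeded simultaneously, so the pair terms are all 0.
By inclusion–exclusion the count is 91 − 57 + 0 = 34.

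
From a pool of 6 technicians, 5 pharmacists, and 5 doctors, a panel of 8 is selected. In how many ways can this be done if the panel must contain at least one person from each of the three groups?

12495

Unrestricted: C(16,8) = 12870 ways to pick any 8 of the 16.
Subtract selections that omit an entire group: no technicians → C(10,8) = 45; no pharmacists → C(11,8) = 165; no doctors → C(11,8) = 165.
Add back selections omitting two groups (i.e. drawn from a single group): C(6,8) + C(5,8) + C(5,8) = 0.
By inclusion–exclusion: 12870 − 375 + 0 = 12495.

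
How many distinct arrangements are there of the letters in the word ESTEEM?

120

Letter multiplicities in ESTEEM: E×3, M×1, S×1, T×1.
Dividing 6! = 720 by 3! = 6 for the repeated letters gives 120.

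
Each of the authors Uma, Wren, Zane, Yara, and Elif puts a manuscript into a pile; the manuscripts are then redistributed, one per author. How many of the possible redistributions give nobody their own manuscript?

44

Count assignments avoiding every fixed point. For any j of the 5 authors fixed to their own manuscript, the other 5−j can be arranged in (5−j)! ways.
By inclusion–exclusion this is Σ_{j=0}^{5} (−1)^j C(5,j)·(5−j)!.
Computing: 120 − 120 + 60 − 20 + 5 − 1 = 44.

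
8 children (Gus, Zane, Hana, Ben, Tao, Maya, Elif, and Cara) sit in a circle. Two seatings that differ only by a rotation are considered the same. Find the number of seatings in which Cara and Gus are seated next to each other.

1440

Treat {Cara, Gus} as one unit (2 internal orders) and seat the resulting 7 units around the table: (6)! circular arrangements.
So 2 × (6)! = 2 × 720 = 1440.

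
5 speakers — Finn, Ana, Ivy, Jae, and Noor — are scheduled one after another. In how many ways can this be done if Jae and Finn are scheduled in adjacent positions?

48

Place the 3 others and the Jae-Finn pair as 4 objects in a line; the pair has 2 internal arrangements.
That gives 2 × 4! = 2 × 24 = 48.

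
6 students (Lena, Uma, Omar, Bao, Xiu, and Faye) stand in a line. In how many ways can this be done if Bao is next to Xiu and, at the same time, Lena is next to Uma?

Treat {Bao,Xiu} as one block (2 orders) and {Lena,Uma} as another (2 orders).
That leaves 4 units to arrange: 2 × 2 × 4! = 4 × 24 = 96.

96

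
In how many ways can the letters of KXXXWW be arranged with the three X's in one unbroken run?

12

Treat the 3 copies of X as a single block. The multiset to arrange is then {XXX, K, W, W}, 4 items in all.
That gives (4)!/(2!) = 12 arrangements.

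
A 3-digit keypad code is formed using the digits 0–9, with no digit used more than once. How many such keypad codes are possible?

720

Choose and order 3 of the 10 symbols: the first digit has 10 options, the next 9, then 8.
That product is 10 × 9 × 8 = 720.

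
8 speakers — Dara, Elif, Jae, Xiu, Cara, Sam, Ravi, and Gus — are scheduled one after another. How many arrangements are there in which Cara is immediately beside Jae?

10080

Glue Cara and Jae into one block (2 internal orders), leaving 7 units to arrange in a row.
That gives 2 × 7! = 2 × 5040 = 10080.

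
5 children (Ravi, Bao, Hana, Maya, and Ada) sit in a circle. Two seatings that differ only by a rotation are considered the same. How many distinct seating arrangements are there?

Seat Ravi anywhere (absorbing the rotational symmetry), then permute the other 4: (4)! = 24.

24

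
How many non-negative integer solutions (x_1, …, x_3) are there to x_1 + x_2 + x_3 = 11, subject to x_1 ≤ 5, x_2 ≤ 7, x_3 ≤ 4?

20

By stars and bars, unrestricted non-negative solutions to x_1+…+x_3 = 11 number C(11+2,2) = 78.
Subtract solutions that violate a single cap (substitute x_i' = x_i − (cap_i+1)): x_1 ≥ 6 gives C(7,2) = 21; x_2 ≥ 8 gives C(5,2) = 10; x_3 ≥ 5 gives C(8,2) = 28. Together 59.
Add back pairs where two caps are both exceeded: 0 + 1 + 0 = 1.
By inclusion–exclusion the count is 78 − 59 + 1 = 20.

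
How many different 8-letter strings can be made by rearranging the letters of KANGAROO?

KANGAROO has 8 letters with A appearing twice and O appearing twice.
The number of distinct arrangements is 8!/(2!·2!) = 40320/4 = 10080.

10080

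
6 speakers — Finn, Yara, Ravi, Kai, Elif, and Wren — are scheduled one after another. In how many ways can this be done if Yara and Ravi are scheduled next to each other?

Place the 4 others and the Yara-Ravi pair as 5 objects in a line; the pair has 2 internal arrangements.
That gives 2 × 5! = 2 × 120 = 240.

240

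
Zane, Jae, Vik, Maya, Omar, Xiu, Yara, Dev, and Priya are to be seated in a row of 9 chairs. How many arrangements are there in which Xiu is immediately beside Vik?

Treat {Xiu, Vik} as a single unit. There are 8 units to order, and the pair itself can be ordered 2 ways.
That gives 2 × 8! = 2 × 40320 = 80640.

80640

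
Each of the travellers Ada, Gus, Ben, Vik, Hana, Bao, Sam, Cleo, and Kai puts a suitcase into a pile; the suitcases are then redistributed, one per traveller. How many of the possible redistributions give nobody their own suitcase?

Let Aᵢ be the assignments in which traveller i gets their own suitcase. We want the size of the complement of A₁∪…∪A_9.
By inclusion–exclusion this is Σ_{j=0}^{9} (−1)^j C(9,j)·(9−j)!.
Computing: 362880 − 362880 + 181440 − 60480 + 15120 − 3024 + 504 − 72 + 9 − 1 = 133496.

133496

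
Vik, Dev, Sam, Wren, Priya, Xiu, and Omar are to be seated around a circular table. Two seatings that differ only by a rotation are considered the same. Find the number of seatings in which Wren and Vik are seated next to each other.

240

Treat {Wren, Vik} as one unit (2 internal orders) and seat the resulting 6 units around the table: (5)! circular arrangements.
So 2 × (5)! = 2 × 120 = 240.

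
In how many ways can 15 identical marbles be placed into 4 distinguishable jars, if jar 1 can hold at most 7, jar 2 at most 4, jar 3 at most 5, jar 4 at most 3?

34

Without the upper bounds there are C(18,3) = 816 ways to split 15 among 4 jars.
Subtract solutions that violate a single cap (substitute x_i' = x_i − (cap_i+1)): x_1 ≥ 8 gives C(10,3) = 120; x_2 ≥ 5 gives C(13,3) = 286; x_3 ≥ 6 gives C(12,3) = 220; x_4 ≥ 4 gives C(14,3) = 364. Together 990.
Add back pairs where two caps are both exceeded: 10 + 4 + 20 + 35 + 84 + 56 = 209.
Subtract triples: 0 + 0 + 0 + 1 = 1.
By inclusion–exclusion the count is 816 − 990 + 209 − 1 = 34.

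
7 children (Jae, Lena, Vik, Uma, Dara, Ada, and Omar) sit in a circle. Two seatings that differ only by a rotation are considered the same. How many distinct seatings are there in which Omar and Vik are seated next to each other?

Treat {Omar, Vik} as one unit (2 internal orders) and seat the resulting 6 units around the table: (5)! circular arrangements.
So 2 × (5)! = 2 × 120 = 240.

240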